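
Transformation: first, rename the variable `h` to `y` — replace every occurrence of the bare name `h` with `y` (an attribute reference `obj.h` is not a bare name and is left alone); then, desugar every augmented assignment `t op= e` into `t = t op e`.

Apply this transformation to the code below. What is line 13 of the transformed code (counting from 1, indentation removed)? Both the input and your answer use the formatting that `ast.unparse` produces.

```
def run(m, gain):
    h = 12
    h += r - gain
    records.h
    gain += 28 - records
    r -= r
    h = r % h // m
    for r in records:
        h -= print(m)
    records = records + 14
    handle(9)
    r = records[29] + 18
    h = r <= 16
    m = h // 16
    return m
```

y = r <= 16

Transformed code:
def run(m, gain):
    y = 12
    y = y + (r - gain)
    records.h
    gain = gain + (28 - records)
    r = r - r
    y = r % y // m
    for r in records:
        y = y - print(m)
    records = records + 14
    handle(9)
    r = records[29] + 18
    y = r <= 16
    m = y // 16
    return m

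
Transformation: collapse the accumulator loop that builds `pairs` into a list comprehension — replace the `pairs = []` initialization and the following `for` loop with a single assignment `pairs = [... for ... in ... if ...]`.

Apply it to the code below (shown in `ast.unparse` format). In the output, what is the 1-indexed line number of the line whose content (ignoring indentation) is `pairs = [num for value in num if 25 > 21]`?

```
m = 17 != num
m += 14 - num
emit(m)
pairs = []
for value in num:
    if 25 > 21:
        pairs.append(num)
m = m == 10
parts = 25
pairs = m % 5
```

Transformed code:
m = 17 != num
m += 14 - num
emit(m)
pairs = [num for value in num if 25 > 21]
m = m == 10
parts = 25
pairs = m % 5

4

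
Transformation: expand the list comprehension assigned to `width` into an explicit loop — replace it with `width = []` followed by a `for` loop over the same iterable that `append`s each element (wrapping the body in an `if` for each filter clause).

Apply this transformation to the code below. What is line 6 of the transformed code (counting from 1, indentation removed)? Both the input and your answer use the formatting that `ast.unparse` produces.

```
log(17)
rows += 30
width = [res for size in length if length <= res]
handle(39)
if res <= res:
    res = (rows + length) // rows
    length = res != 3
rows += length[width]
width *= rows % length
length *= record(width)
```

width.append(res)

Transformed code:
log(17)
rows += 30
width = []
for size in length:
    if length <= res:
        width.append(res)
handle(39)
if res <= res:
    res = (rows + length) // rows
    length = res != 3
rows += length[width]
width *= rows % length
length *= record(width)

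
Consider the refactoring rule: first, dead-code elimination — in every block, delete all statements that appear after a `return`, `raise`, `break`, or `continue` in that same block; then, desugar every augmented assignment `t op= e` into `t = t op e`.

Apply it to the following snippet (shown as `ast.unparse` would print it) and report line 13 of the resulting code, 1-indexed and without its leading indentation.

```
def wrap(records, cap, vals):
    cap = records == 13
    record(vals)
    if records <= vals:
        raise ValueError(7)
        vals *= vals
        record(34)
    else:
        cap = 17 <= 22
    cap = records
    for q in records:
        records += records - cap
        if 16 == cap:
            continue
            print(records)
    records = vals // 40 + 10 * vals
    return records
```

records = vals // 40 + 10 * vals

Transformed code:
def wrap(records, cap, vals):
    cap = records == 13
    record(vals)
    if records <= vals:
        raise ValueError(7)
    else:
        cap = 17 <= 22
    cap = records
    for q in records:
        records = records + (records - cap)
        if 16 == cap:
            continue
    records = vals // 40 + 10 * vals
    return records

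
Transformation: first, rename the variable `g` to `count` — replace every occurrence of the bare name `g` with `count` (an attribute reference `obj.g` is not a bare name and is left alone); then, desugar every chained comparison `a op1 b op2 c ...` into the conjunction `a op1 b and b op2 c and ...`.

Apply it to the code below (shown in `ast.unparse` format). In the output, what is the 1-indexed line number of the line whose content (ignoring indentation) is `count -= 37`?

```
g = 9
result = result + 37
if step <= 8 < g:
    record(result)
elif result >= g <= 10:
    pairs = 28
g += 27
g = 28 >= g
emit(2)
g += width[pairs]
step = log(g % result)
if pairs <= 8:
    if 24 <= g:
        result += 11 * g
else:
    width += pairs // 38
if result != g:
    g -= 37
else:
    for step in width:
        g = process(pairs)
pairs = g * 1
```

18

Transformed code:
count = 9
result = result + 37
if step <= 8 and 8 < count:
    record(result)
elif result >= count and count <= 10:
    pairs = 28
count += 27
count = 28 >= count
emit(2)
count += width[pairs]
step = log(count % result)
if pairs <= 8:
    if 24 <= count:
        result += 11 * count
else:
    width += pairs // 38
if result != count:
    count -= 37
else:
    for step in width:
        count = process(pairs)
pairs = count * 1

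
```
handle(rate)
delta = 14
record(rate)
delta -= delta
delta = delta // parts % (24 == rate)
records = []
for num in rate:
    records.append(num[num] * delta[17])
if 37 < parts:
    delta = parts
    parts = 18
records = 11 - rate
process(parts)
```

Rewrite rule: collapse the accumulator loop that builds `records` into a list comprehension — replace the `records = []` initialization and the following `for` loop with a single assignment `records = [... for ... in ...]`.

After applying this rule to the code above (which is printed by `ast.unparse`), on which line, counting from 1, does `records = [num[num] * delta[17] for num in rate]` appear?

6

Transformed code:
handle(rate)
delta = 14
record(rate)
delta -= delta
delta = delta // parts % (24 == rate)
records = [num[num] * delta[17] for num in rate]
if 37 < parts:
    delta = parts
    parts = 18
records = 11 - rate
process(parts)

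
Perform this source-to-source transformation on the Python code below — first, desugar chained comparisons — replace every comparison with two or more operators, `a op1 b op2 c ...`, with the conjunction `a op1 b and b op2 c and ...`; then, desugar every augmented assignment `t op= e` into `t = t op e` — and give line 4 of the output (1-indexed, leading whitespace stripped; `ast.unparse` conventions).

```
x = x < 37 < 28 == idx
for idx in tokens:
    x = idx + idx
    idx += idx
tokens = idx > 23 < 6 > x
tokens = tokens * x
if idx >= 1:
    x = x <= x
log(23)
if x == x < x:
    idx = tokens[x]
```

idx = idx + idx

Transformed code:
x = x < 37 and 37 < 28 and (28 == idx)
for idx in tokens:
    x = idx + idx
    idx = idx + idx
tokens = idx > 23 and 23 < 6 and (6 > x)
tokens = tokens * x
if idx >= 1:
    x = x <= x
log(23)
if x == x and x < x:
    idx = tokens[x]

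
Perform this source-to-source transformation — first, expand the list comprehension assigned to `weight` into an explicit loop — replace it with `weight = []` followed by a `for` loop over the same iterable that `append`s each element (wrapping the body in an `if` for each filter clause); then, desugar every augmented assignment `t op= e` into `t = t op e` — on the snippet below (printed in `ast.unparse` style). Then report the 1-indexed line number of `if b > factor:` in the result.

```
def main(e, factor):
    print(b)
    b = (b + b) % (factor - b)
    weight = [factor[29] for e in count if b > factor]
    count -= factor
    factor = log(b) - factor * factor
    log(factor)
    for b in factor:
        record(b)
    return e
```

6

Transformed code:
def main(e, factor):
    print(b)
    b = (b + b) % (factor - b)
    weight = []
    for e in count:
        if b > factor:
            weight.append(factor[29])
    count = count - factor
    factor = log(b) - factor * factor
    log(factor)
    for b in factor:
        record(b)
    return e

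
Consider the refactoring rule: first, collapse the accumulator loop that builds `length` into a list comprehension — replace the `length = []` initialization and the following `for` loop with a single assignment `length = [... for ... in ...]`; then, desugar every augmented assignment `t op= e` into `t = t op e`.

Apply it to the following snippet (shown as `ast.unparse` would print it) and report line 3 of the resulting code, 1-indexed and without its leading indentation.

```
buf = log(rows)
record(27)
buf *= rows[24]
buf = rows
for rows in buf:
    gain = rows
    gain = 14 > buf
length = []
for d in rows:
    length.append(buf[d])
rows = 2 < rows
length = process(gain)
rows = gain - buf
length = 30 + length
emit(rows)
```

buf = buf * rows[24]

Transformed code:
buf = log(rows)
record(27)
buf = buf * rows[24]
buf = rows
for rows in buf:
    gain = rows
    gain = 14 > buf
length = [buf[d] for d in rows]
rows = 2 < rows
length = process(gain)
rows = gain - buf
length = 30 + length
emit(rows)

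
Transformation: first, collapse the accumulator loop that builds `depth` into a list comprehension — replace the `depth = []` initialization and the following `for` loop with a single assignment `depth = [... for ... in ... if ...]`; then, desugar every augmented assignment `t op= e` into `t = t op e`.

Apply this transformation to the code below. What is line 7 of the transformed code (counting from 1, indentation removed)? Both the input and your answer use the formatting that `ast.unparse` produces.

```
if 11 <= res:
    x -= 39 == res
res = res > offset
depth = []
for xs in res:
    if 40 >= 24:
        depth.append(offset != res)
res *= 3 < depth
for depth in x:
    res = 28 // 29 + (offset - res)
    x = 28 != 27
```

res = 28 // 29 + (offset - res)

Transformed code:
if 11 <= res:
    x = x - (39 == res)
res = res > offset
depth = [offset != res for xs in res if 40 >= 24]
res = res * (3 < depth)
for depth in x:
    res = 28 // 29 + (offset - res)
    x = 28 != 27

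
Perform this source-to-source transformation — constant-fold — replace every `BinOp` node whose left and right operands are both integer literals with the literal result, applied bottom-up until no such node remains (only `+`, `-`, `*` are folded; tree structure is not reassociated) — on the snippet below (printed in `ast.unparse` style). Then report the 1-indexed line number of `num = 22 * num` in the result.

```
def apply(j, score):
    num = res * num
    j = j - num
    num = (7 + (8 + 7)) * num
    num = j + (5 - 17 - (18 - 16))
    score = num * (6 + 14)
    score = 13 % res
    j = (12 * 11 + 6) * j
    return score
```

Transformed code:
def apply(j, score):
    num = res * num
    j = j - num
    num = 22 * num
    num = j + -14
    score = num * 20
    score = 13 % res
    j = 138 * j
    return score

4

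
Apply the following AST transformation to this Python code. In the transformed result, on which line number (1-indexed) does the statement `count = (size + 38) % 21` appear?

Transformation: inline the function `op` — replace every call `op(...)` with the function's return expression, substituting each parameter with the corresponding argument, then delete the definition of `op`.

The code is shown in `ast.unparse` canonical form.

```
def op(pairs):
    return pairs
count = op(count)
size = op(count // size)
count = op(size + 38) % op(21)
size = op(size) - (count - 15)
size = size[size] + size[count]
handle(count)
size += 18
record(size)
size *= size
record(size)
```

Transformed code:
count = count
size = count // size
count = (size + 38) % 21
size = size - (count - 15)
size = size[size] + size[count]
handle(count)
size += 18
record(size)
size *= size
record(size)

3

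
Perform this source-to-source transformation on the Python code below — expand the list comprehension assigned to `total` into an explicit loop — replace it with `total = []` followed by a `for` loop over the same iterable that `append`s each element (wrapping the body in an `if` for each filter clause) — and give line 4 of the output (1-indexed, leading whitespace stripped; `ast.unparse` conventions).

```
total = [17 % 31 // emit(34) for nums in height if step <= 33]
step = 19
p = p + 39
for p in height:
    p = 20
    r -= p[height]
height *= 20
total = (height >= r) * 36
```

Transformed code:
total = []
for nums in height:
    if step <= 33:
        total.append(17 % 31 // emit(34))
step = 19
p = p + 39
for p in height:
    p = 20
    r -= p[height]
height *= 20
total = (height >= r) * 36

total.append(17 % 31 // emit(34))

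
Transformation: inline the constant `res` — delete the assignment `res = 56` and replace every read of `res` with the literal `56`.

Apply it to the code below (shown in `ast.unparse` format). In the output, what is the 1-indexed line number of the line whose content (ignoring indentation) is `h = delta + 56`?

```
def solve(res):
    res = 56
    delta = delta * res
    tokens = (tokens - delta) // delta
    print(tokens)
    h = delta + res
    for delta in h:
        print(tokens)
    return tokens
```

Transformed code:
def solve(res):
    delta = delta * 56
    tokens = (tokens - delta) // delta
    print(tokens)
    h = delta + 56
    for delta in h:
        print(tokens)
    return tokens

5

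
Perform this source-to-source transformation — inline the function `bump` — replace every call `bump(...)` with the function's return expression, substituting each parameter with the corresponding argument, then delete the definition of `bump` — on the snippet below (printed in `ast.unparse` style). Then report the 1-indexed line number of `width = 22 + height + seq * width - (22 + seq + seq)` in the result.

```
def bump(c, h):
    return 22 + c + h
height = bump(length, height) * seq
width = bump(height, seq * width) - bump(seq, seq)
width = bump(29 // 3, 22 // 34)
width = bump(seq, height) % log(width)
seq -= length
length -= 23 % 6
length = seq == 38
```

2

Transformed code:
height = (22 + length + height) * seq
width = 22 + height + seq * width - (22 + seq + seq)
width = 22 + 29 // 3 + 22 // 34
width = (22 + seq + height) % log(width)
seq -= length
length -= 23 % 6
length = seq == 38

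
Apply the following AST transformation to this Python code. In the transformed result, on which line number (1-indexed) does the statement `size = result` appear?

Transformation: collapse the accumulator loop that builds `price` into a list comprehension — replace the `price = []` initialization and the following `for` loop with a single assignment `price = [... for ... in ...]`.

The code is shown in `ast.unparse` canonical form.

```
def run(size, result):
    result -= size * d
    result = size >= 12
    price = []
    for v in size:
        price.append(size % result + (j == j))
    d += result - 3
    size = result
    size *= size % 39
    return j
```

6

Transformed code:
def run(size, result):
    result -= size * d
    result = size >= 12
    price = [size % result + (j == j) for v in size]
    d += result - 3
    size = result
    size *= size % 39
    return j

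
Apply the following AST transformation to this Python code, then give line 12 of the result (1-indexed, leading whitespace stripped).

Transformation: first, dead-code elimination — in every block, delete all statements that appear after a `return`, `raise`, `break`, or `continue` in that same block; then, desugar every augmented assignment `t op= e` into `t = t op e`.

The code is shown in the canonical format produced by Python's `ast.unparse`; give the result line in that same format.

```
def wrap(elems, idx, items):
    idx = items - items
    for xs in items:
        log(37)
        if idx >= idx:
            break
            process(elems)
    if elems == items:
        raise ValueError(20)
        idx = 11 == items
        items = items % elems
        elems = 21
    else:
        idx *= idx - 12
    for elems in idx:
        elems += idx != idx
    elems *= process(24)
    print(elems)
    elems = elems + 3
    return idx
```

elems = elems + (idx != idx)

Transformed code:
def wrap(elems, idx, items):
    idx = items - items
    for xs in items:
        log(37)
        if idx >= idx:
            break
    if elems == items:
        raise ValueError(20)
    else:
        idx = idx * (idx - 12)
    for elems in idx:
        elems = elems + (idx != idx)
    elems = elems * process(24)
    print(elems)
    elems = elems + 3
    return idx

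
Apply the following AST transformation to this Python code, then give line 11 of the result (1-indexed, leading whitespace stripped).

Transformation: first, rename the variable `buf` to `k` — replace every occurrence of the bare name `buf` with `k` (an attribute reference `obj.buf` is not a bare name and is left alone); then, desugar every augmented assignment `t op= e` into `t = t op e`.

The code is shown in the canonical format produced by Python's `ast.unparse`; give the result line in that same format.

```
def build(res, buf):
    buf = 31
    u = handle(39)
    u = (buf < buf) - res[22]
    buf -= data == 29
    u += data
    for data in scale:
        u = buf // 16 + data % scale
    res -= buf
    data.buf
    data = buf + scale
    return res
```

data = k + scale

Transformed code:
def build(res, k):
    k = 31
    u = handle(39)
    u = (k < k) - res[22]
    k = k - (data == 29)
    u = u + data
    for data in scale:
        u = k // 16 + data % scale
    res = res - k
    data.buf
    data = k + scale
    return res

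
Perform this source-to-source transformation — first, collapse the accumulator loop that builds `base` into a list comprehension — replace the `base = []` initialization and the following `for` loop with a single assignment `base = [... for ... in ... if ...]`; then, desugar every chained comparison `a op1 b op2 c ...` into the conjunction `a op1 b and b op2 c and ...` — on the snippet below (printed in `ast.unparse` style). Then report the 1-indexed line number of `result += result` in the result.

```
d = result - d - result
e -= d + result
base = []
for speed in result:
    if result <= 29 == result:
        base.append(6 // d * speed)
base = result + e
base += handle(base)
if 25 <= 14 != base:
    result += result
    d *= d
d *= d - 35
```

Transformed code:
d = result - d - result
e -= d + result
base = [6 // d * speed for speed in result if result <= 29 and 29 == result]
base = result + e
base += handle(base)
if 25 <= 14 and 14 != base:
    result += result
    d *= d
d *= d - 35

7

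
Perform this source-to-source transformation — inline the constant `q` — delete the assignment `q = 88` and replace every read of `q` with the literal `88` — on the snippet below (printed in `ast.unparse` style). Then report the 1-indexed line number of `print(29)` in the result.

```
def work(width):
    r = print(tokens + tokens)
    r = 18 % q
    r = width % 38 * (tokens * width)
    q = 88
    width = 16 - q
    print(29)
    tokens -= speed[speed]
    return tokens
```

Transformed code:
def work(width):
    r = print(tokens + tokens)
    r = 18 % 88
    r = width % 38 * (tokens * width)
    width = 16 - 88
    print(29)
    tokens -= speed[speed]
    return tokens

6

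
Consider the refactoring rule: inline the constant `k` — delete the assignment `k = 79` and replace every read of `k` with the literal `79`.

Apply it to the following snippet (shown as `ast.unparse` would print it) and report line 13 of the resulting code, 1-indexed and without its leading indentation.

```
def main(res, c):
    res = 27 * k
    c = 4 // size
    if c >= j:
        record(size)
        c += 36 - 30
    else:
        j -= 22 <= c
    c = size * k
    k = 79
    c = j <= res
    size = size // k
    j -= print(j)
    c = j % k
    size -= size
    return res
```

c = j % 79

Transformed code:
def main(res, c):
    res = 27 * 79
    c = 4 // size
    if c >= j:
        record(size)
        c += 36 - 30
    else:
        j -= 22 <= c
    c = size * 79
    c = j <= res
    size = size // 79
    j -= print(j)
    c = j % 79
    size -= size
    return res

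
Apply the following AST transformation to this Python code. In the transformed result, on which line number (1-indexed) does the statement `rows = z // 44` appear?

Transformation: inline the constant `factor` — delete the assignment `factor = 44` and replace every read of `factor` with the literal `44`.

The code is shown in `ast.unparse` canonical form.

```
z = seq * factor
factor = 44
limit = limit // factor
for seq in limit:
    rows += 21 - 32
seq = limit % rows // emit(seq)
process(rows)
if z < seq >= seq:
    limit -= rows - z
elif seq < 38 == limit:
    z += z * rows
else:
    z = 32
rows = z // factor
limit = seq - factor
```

Transformed code:
z = seq * 44
limit = limit // 44
for seq in limit:
    rows += 21 - 32
seq = limit % rows // emit(seq)
process(rows)
if z < seq >= seq:
    limit -= rows - z
elif seq < 38 == limit:
    z += z * rows
else:
    z = 32
rows = z // 44
limit = seq - 44

13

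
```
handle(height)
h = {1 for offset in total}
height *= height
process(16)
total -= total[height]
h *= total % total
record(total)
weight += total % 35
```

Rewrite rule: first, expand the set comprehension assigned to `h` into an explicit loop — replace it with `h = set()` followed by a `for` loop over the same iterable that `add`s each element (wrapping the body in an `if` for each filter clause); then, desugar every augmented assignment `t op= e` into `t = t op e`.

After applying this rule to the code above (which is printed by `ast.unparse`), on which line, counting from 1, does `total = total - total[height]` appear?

7

Transformed code:
handle(height)
h = set()
for offset in total:
    h.add(1)
height = height * height
process(16)
total = total - total[height]
h = h * (total % total)
record(total)
weight = weight + total % 35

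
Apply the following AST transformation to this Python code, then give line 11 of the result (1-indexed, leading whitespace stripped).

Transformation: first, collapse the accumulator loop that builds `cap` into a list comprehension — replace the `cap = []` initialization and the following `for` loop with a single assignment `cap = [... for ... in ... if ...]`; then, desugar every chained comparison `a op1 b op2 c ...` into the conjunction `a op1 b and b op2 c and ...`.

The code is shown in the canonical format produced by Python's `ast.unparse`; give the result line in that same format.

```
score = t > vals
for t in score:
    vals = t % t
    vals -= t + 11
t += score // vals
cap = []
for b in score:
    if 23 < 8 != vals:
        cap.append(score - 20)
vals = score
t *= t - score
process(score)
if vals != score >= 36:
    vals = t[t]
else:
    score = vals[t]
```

Transformed code:
score = t > vals
for t in score:
    vals = t % t
    vals -= t + 11
t += score // vals
cap = [score - 20 for b in score if 23 < 8 and 8 != vals]
vals = score
t *= t - score
process(score)
if vals != score and score >= 36:
    vals = t[t]
else:
    score = vals[t]

vals = t[t]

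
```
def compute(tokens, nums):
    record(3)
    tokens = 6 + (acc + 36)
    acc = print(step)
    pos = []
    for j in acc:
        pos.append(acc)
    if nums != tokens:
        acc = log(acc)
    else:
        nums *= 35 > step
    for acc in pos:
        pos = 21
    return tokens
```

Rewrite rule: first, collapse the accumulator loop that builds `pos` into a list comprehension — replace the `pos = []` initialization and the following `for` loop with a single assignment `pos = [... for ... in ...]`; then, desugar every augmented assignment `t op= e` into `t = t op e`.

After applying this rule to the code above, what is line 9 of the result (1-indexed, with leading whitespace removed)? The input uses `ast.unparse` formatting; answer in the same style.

nums = nums * (35 > step)

Transformed code:
def compute(tokens, nums):
    record(3)
    tokens = 6 + (acc + 36)
    acc = print(step)
    pos = [acc for j in acc]
    if nums != tokens:
        acc = log(acc)
    else:
        nums = nums * (35 > step)
    for acc in pos:
        pos = 21
    return tokens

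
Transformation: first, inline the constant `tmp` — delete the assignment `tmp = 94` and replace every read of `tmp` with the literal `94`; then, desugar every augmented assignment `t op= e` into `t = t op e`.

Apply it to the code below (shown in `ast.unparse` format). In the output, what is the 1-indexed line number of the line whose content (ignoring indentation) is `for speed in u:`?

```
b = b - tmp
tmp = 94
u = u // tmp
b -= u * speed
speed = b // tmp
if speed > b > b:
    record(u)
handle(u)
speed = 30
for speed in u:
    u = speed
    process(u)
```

Transformed code:
b = b - 94
u = u // 94
b = b - u * speed
speed = b // 94
if speed > b > b:
    record(u)
handle(u)
speed = 30
for speed in u:
    u = speed
    process(u)

9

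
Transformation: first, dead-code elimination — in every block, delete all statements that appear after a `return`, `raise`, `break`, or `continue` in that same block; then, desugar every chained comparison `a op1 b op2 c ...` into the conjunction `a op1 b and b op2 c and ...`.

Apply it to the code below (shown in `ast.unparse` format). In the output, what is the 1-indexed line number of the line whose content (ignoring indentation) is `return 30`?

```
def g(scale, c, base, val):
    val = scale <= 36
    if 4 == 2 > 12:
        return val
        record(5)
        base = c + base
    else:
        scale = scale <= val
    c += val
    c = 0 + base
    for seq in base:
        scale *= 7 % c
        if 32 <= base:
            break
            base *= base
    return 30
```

Transformed code:
def g(scale, c, base, val):
    val = scale <= 36
    if 4 == 2 and 2 > 12:
        return val
    else:
        scale = scale <= val
    c += val
    c = 0 + base
    for seq in base:
        scale *= 7 % c
        if 32 <= base:
            break
    return 30

13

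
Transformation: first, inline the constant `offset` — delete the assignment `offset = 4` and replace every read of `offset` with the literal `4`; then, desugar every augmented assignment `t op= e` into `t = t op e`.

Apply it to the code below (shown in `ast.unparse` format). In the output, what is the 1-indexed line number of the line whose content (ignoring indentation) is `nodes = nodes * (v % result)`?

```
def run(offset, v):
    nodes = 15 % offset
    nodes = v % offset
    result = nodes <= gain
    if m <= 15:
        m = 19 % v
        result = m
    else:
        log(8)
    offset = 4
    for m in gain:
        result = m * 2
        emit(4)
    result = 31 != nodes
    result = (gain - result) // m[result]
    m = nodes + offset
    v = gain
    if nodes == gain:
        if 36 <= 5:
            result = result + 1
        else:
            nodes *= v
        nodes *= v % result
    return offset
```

Transformed code:
def run(offset, v):
    nodes = 15 % 4
    nodes = v % 4
    result = nodes <= gain
    if m <= 15:
        m = 19 % v
        result = m
    else:
        log(8)
    for m in gain:
        result = m * 2
        emit(4)
    result = 31 != nodes
    result = (gain - result) // m[result]
    m = nodes + 4
    v = gain
    if nodes == gain:
        if 36 <= 5:
            result = result + 1
        else:
            nodes = nodes * v
        nodes = nodes * (v % result)
    return 4

22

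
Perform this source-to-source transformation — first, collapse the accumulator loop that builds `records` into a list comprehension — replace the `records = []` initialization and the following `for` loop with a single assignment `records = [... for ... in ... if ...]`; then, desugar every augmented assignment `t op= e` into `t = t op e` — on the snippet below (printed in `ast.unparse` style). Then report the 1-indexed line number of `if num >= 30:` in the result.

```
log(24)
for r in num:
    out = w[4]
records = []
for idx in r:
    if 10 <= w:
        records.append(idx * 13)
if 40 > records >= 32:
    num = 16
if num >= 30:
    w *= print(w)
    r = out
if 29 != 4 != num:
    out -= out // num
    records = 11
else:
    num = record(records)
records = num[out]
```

7

Transformed code:
log(24)
for r in num:
    out = w[4]
records = [idx * 13 for idx in r if 10 <= w]
if 40 > records >= 32:
    num = 16
if num >= 30:
    w = w * print(w)
    r = out
if 29 != 4 != num:
    out = out - out // num
    records = 11
else:
    num = record(records)
records = num[out]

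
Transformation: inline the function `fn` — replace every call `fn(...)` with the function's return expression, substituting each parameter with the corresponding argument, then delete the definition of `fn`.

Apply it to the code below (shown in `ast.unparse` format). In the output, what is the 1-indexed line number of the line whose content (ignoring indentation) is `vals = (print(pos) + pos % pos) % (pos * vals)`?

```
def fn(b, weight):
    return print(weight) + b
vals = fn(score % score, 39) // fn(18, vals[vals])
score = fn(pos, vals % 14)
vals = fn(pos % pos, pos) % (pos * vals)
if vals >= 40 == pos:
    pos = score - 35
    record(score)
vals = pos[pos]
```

Transformed code:
vals = (print(39) + score % score) // (print(vals[vals]) + 18)
score = print(vals % 14) + pos
vals = (print(pos) + pos % pos) % (pos * vals)
if vals >= 40 == pos:
    pos = score - 35
    record(score)
vals = pos[pos]

3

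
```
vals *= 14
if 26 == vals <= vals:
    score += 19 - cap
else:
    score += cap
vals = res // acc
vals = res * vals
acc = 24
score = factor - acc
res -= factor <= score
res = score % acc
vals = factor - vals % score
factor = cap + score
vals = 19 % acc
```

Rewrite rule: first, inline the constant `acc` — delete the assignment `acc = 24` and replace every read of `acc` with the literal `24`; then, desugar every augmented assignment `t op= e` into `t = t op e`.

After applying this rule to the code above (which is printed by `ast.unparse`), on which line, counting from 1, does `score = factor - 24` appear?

Transformed code:
vals = vals * 14
if 26 == vals <= vals:
    score = score + (19 - cap)
else:
    score = score + cap
vals = res // 24
vals = res * vals
score = factor - 24
res = res - (factor <= score)
res = score % 24
vals = factor - vals % score
factor = cap + score
vals = 19 % 24

8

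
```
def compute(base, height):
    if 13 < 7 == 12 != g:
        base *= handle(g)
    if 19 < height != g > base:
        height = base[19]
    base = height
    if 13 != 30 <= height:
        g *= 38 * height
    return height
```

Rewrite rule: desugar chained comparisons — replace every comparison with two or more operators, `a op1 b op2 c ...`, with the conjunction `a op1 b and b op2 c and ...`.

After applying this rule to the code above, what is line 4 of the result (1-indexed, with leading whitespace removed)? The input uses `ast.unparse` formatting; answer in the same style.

Transformed code:
def compute(base, height):
    if 13 < 7 and 7 == 12 and (12 != g):
        base *= handle(g)
    if 19 < height and height != g and (g > base):
        height = base[19]
    base = height
    if 13 != 30 and 30 <= height:
        g *= 38 * height
    return height

if 19 < height and height != g and (g > base):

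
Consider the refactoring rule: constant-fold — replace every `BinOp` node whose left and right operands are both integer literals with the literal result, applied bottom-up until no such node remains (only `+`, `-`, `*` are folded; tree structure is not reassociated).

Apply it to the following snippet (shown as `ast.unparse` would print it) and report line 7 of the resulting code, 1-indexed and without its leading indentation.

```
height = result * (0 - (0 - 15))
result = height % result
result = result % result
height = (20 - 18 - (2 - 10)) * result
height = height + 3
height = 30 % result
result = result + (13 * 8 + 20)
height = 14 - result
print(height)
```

Transformed code:
height = result * 15
result = height % result
result = result % result
height = 10 * result
height = height + 3
height = 30 % result
result = result + 124
height = 14 - result
print(height)

result = result + 124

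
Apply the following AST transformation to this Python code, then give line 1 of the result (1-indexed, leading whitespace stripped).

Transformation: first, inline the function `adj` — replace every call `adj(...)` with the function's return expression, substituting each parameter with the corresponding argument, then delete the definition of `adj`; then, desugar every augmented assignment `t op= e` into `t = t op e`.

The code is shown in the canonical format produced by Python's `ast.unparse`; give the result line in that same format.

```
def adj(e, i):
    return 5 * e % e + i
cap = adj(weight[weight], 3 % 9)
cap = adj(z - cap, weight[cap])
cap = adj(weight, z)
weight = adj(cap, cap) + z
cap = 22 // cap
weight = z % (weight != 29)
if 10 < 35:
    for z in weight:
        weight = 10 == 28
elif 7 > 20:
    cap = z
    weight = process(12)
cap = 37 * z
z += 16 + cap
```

Transformed code:
cap = 5 * weight[weight] % weight[weight] + 3 % 9
cap = 5 * (z - cap) % (z - cap) + weight[cap]
cap = 5 * weight % weight + z
weight = 5 * cap % cap + cap + z
cap = 22 // cap
weight = z % (weight != 29)
if 10 < 35:
    for z in weight:
        weight = 10 == 28
elif 7 > 20:
    cap = z
    weight = process(12)
cap = 37 * z
z = z + (16 + cap)

cap = 5 * weight[weight] % weight[weight] + 3 % 9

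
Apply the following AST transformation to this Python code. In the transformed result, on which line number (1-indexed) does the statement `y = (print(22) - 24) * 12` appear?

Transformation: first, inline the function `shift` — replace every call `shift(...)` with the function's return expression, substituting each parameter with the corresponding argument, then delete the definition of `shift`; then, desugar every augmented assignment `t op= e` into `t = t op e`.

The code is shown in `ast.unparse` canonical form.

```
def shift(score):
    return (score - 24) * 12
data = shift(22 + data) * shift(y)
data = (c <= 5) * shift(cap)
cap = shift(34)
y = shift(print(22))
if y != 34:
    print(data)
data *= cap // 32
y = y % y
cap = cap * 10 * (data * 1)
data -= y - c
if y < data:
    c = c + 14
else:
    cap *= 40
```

Transformed code:
data = (22 + data - 24) * 12 * ((y - 24) * 12)
data = (c <= 5) * ((cap - 24) * 12)
cap = (34 - 24) * 12
y = (print(22) - 24) * 12
if y != 34:
    print(data)
data = data * (cap // 32)
y = y % y
cap = cap * 10 * (data * 1)
data = data - (y - c)
if y < data:
    c = c + 14
else:
    cap = cap * 40

4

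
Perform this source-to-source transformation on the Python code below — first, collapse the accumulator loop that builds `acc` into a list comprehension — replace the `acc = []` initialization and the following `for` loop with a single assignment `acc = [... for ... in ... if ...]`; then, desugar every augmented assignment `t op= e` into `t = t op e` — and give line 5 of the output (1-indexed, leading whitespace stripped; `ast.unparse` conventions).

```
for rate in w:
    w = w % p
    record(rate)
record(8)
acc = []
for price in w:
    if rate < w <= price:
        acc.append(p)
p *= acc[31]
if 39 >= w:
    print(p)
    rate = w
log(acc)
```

acc = [p for price in w if rate < w <= price]

Transformed code:
for rate in w:
    w = w % p
    record(rate)
record(8)
acc = [p for price in w if rate < w <= price]
p = p * acc[31]
if 39 >= w:
    print(p)
    rate = w
log(acc)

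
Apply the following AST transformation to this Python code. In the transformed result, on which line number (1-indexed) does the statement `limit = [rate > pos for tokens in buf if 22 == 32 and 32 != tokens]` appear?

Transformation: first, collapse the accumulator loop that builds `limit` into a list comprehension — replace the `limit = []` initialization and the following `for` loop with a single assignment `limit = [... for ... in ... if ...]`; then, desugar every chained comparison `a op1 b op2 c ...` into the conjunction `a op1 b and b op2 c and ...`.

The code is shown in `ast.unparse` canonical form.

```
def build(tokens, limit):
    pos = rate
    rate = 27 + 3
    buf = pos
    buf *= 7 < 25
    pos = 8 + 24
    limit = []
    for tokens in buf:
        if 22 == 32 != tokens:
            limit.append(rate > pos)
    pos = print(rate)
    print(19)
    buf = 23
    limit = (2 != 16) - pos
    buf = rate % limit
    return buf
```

Transformed code:
def build(tokens, limit):
    pos = rate
    rate = 27 + 3
    buf = pos
    buf *= 7 < 25
    pos = 8 + 24
    limit = [rate > pos for tokens in buf if 22 == 32 and 32 != tokens]
    pos = print(rate)
    print(19)
    buf = 23
    limit = (2 != 16) - pos
    buf = rate % limit
    return buf

7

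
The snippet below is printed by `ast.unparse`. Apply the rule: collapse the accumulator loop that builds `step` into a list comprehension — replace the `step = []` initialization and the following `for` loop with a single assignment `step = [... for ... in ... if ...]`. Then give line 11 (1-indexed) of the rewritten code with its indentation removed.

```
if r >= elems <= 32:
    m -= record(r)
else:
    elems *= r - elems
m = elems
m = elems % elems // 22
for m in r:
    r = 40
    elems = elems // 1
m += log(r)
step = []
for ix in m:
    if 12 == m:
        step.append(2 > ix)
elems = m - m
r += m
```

step = [2 > ix for ix in m if 12 == m]

Transformed code:
if r >= elems <= 32:
    m -= record(r)
else:
    elems *= r - elems
m = elems
m = elems % elems // 22
for m in r:
    r = 40
    elems = elems // 1
m += log(r)
step = [2 > ix for ix in m if 12 == m]
elems = m - m
r += m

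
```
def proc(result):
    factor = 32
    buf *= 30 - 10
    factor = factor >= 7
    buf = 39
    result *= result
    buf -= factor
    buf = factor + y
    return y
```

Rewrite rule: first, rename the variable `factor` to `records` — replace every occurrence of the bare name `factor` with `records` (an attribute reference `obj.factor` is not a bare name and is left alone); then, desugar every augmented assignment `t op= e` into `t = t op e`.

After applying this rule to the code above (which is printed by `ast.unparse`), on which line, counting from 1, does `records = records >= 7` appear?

4

Transformed code:
def proc(result):
    records = 32
    buf = buf * (30 - 10)
    records = records >= 7
    buf = 39
    result = result * result
    buf = buf - records
    buf = records + y
    return y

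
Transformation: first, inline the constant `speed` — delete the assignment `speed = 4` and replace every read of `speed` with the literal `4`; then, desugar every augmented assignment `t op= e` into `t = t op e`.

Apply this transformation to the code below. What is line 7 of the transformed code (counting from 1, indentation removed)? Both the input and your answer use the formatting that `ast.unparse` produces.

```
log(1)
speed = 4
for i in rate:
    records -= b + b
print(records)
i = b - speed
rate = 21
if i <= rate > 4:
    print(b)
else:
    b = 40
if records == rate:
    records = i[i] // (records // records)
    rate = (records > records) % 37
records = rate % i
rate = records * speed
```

Transformed code:
log(1)
for i in rate:
    records = records - (b + b)
print(records)
i = b - 4
rate = 21
if i <= rate > 4:
    print(b)
else:
    b = 40
if records == rate:
    records = i[i] // (records // records)
    rate = (records > records) % 37
records = rate % i
rate = records * 4

if i <= rate > 4:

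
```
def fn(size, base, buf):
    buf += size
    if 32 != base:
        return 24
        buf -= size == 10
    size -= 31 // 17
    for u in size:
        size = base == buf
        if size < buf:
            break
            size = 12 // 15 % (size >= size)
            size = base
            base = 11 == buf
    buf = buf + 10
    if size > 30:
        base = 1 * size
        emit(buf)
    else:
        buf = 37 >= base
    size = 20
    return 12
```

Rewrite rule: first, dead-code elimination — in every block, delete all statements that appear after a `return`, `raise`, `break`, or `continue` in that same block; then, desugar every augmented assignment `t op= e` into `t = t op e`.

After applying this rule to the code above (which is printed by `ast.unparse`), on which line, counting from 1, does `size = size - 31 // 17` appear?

5

Transformed code:
def fn(size, base, buf):
    buf = buf + size
    if 32 != base:
        return 24
    size = size - 31 // 17
    for u in size:
        size = base == buf
        if size < buf:
            break
    buf = buf + 10
    if size > 30:
        base = 1 * size
        emit(buf)
    else:
        buf = 37 >= base
    size = 20
    return 12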